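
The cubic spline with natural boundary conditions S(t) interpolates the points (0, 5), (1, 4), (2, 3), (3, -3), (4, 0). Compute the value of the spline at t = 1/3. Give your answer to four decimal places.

4.5132

Write m_i for S''(x_i). With h_i = 1, 1, 1, 1 and divided differences Δ_i = -1, -1, -6, 3, the continuity of S' gives the tridiagonal system
  1·m_0 + 4·m_1 + 1·m_2 = 6(Δ_1 - Δ_0) = 0
  1·m_1 + 4·m_2 + 1·m_3 = 6(Δ_2 - Δ_1) = -30
  1·m_2 + 4·m_3 + 1·m_4 = 6(Δ_3 - Δ_2) = 54
Natural end conditions: m_0 = m_4 = 0.
Hence m_0 = 0, m_1 = 87/28, m_2 = -87/7, m_3 = 465/28, m_4 = 0.
On [0, 1], S(t) = 5 - 85/56·t + 0·t² + 29/56·t³.
With t = 1/3: S(1/3) = 853/189.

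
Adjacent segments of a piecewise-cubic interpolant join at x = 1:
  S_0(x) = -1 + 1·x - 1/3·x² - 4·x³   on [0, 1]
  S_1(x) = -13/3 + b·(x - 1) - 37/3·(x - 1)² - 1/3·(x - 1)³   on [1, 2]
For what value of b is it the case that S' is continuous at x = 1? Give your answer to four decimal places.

-11.6667

S_0'(x) = 1 - 2/3·x - 12·x², so S_0'(1) = -35/3. On the right, S_1'(1) = b, so b = -35/3.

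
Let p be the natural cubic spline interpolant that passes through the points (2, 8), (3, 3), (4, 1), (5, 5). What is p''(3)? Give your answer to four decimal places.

2.4000

Let m_i = p''(x_i). Step sizes h_i = 1, 1, 1; slopes of the chords Δ_i = (y_(i+1) - y_i)/h_i = -5, -2, 4.
  1·m_0 + 4·m_1 + 1·m_2 = 6(Δ_1 - Δ_0) = 18
  1·m_1 + 4·m_2 + 1·m_3 = 6(Δ_2 - Δ_1) = 36
Natural end conditions: m_0 = m_3 = 0.
Solving the tridiagonal system: m_0 = 0, m_1 = 12/5, m_2 = 42/5, m_3 = 0.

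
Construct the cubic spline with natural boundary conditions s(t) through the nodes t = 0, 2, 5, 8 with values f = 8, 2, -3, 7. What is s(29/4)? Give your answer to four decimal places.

3.6258

Put m_i = s'' at the i-th knot. Here h = (2, 3, 3) and Δ = (-3, -5/3, 10/3), so the interior equations h_(i-1)·m_(i-1) + 2(h_(i-1)+h_i)·m_i + h_i·m_(i+1) = 6(Δ_i − Δ_(i-1)) read
  2·m_0 + 10·m_1 + 3·m_2 = 6(Δ_1 - Δ_0) = 8
  3·m_1 + 12·m_2 + 3·m_3 = 6(Δ_2 - Δ_1) = 30
Natural end conditions: m_0 = m_3 = 0.
Solving the tridiagonal system: m_0 = 0, m_1 = 2/37, m_2 = 92/37, m_3 = 0.
On [5, 8], s(t) = -3 + 94/111·(t - 5) + 46/37·(t - 5)² - 46/333·(t - 5)³.
With (t - 5) = 9/4: s(29/4) = 4293/1184.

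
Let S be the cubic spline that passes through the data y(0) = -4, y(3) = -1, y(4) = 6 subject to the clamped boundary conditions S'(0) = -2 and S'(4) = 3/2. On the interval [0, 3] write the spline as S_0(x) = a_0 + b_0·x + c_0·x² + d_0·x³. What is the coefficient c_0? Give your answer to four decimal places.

-0.3125

With m_i denoting the second derivative at x_i, h_i = 3, 1, and Δ_i = (y_(i+1) − y_i)/h_i = 1, 7:
  3·m_0 + 8·m_1 + 1·m_2 = 6(Δ_1 - Δ_0) = 36
Clamped end conditions give two more equations: 2h_0·m_0 + h_0·m_1 = 6(Δ_0 - S'(0)) = 18 and h_1·m_1 + 2h_1·m_2 = 6(S'(4) - Δ_1) = -33.
Forward elimination and back-substitution give m_0 = -5/8, m_1 = 29/4, m_2 = -161/8.
On [0, 3], with S_0(x) = a_0 + b_0·x + c_0·x² + d_0·x³: c_0 = m_0/2 = -5/16, d_0 = (m_1 - m_0)/(6h_0) = 7/16, b_0 = Δ_0 - h_0(2m_0 + m_1)/6 = -2.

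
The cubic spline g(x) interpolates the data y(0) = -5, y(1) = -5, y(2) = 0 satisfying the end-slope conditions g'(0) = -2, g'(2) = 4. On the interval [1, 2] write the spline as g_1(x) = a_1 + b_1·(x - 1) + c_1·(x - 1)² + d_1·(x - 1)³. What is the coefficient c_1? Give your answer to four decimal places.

4.5000

With M_i denoting the second derivative at x_i, h_i = 1, 1, and Δ_i = (y_(i+1) − y_i)/h_i = 0, 5:
  1·M_0 + 4·M_1 + 1·M_2 = 6(Δ_1 - Δ_0) = 30
Clamped end conditions give two more equations: 2h_0·M_0 + h_0·M_1 = 6(Δ_0 - g'(0)) = 12 and h_1·M_1 + 2h_1·M_2 = 6(g'(2) - Δ_1) = -6.
Solving: M_0 = 3/2, M_1 = 9, M_2 = -15/2.
On [1, 2], with g_1(x) = a_1 + b_1·(x - 1) + c_1·(x - 1)² + d_1·(x - 1)³: c_1 = M_1/2 = 9/2, d_1 = (M_2 - M_1)/(6h_1) = -11/4, b_1 = Δ_1 - h_1(2M_1 + M_2)/6 = 13/4.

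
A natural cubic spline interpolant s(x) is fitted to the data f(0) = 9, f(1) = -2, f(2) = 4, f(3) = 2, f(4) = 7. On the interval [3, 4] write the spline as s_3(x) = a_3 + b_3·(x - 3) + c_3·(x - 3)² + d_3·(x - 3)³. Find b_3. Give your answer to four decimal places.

Write m_i for s''(x_i). With h_i = 1, 1, 1, 1 and divided differences Δ_i = -11, 6, -2, 5, the continuity of s' gives the tridiagonal system
  1·m_0 + 4·m_1 + 1·m_2 = 6(Δ_1 - Δ_0) = 102
  1·m_1 + 4·m_2 + 1·m_3 = 6(Δ_2 - Δ_1) = -48
  1·m_2 + 4·m_3 + 1·m_4 = 6(Δ_3 - Δ_2) = 42
Natural end conditions: m_0 = m_4 = 0.
Solving the tridiagonal system: m_0 = 0, m_1 = 63/2, m_2 = -24, m_3 = 33/2, m_4 = 0.
On [3, 4], with s_3(x) = a_3 + b_3·(x - 3) + c_3·(x - 3)² + d_3·(x - 3)³: c_3 = m_3/2 = 33/4, d_3 = (m_4 - m_3)/(6h_3) = -11/4, b_3 = Δ_3 - h_3(2m_3 + m_4)/6 = -1/2.

-0.5000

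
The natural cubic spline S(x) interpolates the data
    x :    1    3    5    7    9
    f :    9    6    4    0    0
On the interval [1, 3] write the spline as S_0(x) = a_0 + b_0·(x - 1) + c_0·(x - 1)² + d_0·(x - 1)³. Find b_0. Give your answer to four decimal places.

Let M_i = S''(x_i). Step sizes h_i = 2, 2, 2, 2; slopes of the chords Δ_i = (y_(i+1) - y_i)/h_i = -3/2, -1, -2, 0.
  2·M_0 + 8·M_1 + 2·M_2 = 6(Δ_1 - Δ_0) = 3
  2·M_1 + 8·M_2 + 2·M_3 = 6(Δ_2 - Δ_1) = -6
  2·M_2 + 8·M_3 + 2·M_4 = 6(Δ_3 - Δ_2) = 12
Natural end conditions: M_0 = M_4 = 0.
Solving the tridiagonal system: M_0 = 0, M_1 = 81/112, M_2 = -39/28, M_3 = 207/112, M_4 = 0.
On [1, 3], with S_0(x) = a_0 + b_0·(x - 1) + c_0·(x - 1)² + d_0·(x - 1)³: c_0 = M_0/2 = 0, d_0 = (M_1 - M_0)/(6h_0) = 27/448, b_0 = Δ_0 - h_0(2M_0 + M_1)/6 = -195/112.

-1.7411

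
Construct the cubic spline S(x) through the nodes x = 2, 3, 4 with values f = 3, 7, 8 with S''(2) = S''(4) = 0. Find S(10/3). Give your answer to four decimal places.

Put M_i = S'' at the i-th knot. Here h = (1, 1) and Δ = (4, 1), so the interior equations h_(i-1)·M_(i-1) + 2(h_(i-1)+h_i)·M_i + h_i·M_(i+1) = 6(Δ_i − Δ_(i-1)) read
  1·M_0 + 4·M_1 + 1·M_2 = 6(Δ_1 - Δ_0) = -18
Natural end conditions: M_0 = M_2 = 0.
Solving: M_0 = 0, M_1 = -9/2, M_2 = 0.
On [3, 4], S(x) = 7 + 5/2·(x - 3) - 9/4·(x - 3)² + 3/4·(x - 3)³.
With (x - 3) = 1/3: S(10/3) = 137/18.

7.6111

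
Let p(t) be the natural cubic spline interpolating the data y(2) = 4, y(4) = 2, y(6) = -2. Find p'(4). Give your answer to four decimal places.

-1.5000

With M_i denoting the second derivative at x_i, h_i = 2, 2, and Δ_i = (y_(i+1) − y_i)/h_i = -1, -2:
  2·M_0 + 8·M_1 + 2·M_2 = 6(Δ_1 - Δ_0) = -6
Natural end conditions: M_0 = M_2 = 0.
Solving the tridiagonal system: M_0 = 0, M_1 = -3/4, M_2 = 0.
On [4, 6], p'(t) = b_1 + 2c_1·(t - 4) + 3d_1·(t - 4)² with b_1 = Δ_1 - h_1(2M_1 + M_2)/6 = -3/2, c_1 = M_1/2 = -3/8, d_1 = (M_2 - M_1)/(6h_1) = 1/16. So p'(4) = -3/2.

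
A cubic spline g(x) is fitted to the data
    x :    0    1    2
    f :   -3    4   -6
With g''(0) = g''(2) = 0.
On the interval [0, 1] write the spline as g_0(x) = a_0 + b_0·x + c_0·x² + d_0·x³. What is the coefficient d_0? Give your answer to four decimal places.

Let σ_i = g''(x_i). Step sizes h_i = 1, 1; slopes of the chords Δ_i = (y_(i+1) - y_i)/h_i = 7, -10.
  1·σ_0 + 4·σ_1 + 1·σ_2 = 6(Δ_1 - Δ_0) = -102
Natural end conditions: σ_0 = σ_2 = 0.
Solving the tridiagonal system: σ_0 = 0, σ_1 = -51/2, σ_2 = 0.
On [0, 1], with g_0(x) = a_0 + b_0·x + c_0·x² + d_0·x³: c_0 = σ_0/2 = 0, d_0 = (σ_1 - σ_0)/(6h_0) = -17/4, b_0 = Δ_0 - h_0(2σ_0 + σ_1)/6 = 45/4.

-4.2500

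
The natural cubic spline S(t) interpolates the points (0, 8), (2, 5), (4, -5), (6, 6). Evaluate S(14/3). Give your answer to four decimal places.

-3.5802

Put σ_i = S'' at the i-th knot. Here h = (2, 2, 2) and Δ = (-3/2, -5, 11/2), so the interior equations h_(i-1)·σ_(i-1) + 2(h_(i-1)+h_i)·σ_i + h_i·σ_(i+1) = 6(Δ_i − Δ_(i-1)) read
  2·σ_0 + 8·σ_1 + 2·σ_2 = 6(Δ_1 - Δ_0) = -21
  2·σ_1 + 8·σ_2 + 2·σ_3 = 6(Δ_2 - Δ_1) = 63
Natural end conditions: σ_0 = σ_3 = 0.
Hence σ_0 = 0, σ_1 = -49/10, σ_2 = 91/10, σ_3 = 0.
On [4, 6], S(t) = -5 - 17/30·(t - 4) + 91/20·(t - 4)² - 91/120·(t - 4)³.
With (t - 4) = 2/3: S(14/3) = -290/81.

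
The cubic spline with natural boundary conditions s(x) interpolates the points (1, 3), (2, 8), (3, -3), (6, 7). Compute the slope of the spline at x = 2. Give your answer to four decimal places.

-4.1828

Let σ_i = s''(x_i). Step sizes h_i = 1, 1, 3; slopes of the chords Δ_i = (y_(i+1) - y_i)/h_i = 5, -11, 10/3.
  1·σ_0 + 4·σ_1 + 1·σ_2 = 6(Δ_1 - Δ_0) = -96
  1·σ_1 + 8·σ_2 + 3·σ_3 = 6(Δ_2 - Δ_1) = 86
Natural end conditions: σ_0 = σ_3 = 0.
Hence σ_0 = 0, σ_1 = -854/31, σ_2 = 440/31, σ_3 = 0.
On [2, 3], s'(x) = b_1 + 2c_1·(x - 2) + 3d_1·(x - 2)² with b_1 = Δ_1 - h_1(2σ_1 + σ_2)/6 = -389/93, c_1 = σ_1/2 = -427/31, d_1 = (σ_2 - σ_1)/(6h_1) = 647/93. So s'(2) = -389/93.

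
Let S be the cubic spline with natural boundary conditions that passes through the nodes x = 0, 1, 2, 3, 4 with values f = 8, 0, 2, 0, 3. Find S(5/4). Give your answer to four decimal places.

0.0170

Write m_i for S''(x_i). With h_i = 1, 1, 1, 1 and divided differences Δ_i = -8, 2, -2, 3, the continuity of S' gives the tridiagonal system
  1·m_0 + 4·m_1 + 1·m_2 = 6(Δ_1 - Δ_0) = 60
  1·m_1 + 4·m_2 + 1·m_3 = 6(Δ_2 - Δ_1) = -24
  1·m_2 + 4·m_3 + 1·m_4 = 6(Δ_3 - Δ_2) = 30
Natural end conditions: m_0 = m_4 = 0.
Solving: m_0 = 0, m_1 = 513/28, m_2 = -93/7, m_3 = 303/28, m_4 = 0.
On [1, 2], S(x) = 0 - 53/28·(x - 1) + 513/56·(x - 1)² - 295/56·(x - 1)³.
With (x - 1) = 1/4: S(5/4) = 61/3584.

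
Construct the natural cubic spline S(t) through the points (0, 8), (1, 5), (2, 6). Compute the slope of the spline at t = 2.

Let σ_i = S''(x_i). Step sizes h_i = 1, 1; slopes of the chords Δ_i = (y_(i+1) - y_i)/h_i = -3, 1.
  1·σ_0 + 4·σ_1 + 1·σ_2 = 6(Δ_1 - Δ_0) = 24
Natural end conditions: σ_0 = σ_2 = 0.
Solving the tridiagonal system: σ_0 = 0, σ_1 = 6, σ_2 = 0.
On [1, 2], S'(t) = b_1 + 2c_1·(t - 1) + 3d_1·(t - 1)² with b_1 = Δ_1 - h_1(2σ_1 + σ_2)/6 = -1, c_1 = σ_1/2 = 3, d_1 = (σ_2 - σ_1)/(6h_1) = -1. So S'(2) = 2.

2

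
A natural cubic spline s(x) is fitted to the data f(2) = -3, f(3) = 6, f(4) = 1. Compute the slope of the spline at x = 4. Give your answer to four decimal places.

With M_i denoting the second derivative at x_i, h_i = 1, 1, and Δ_i = (y_(i+1) − y_i)/h_i = 9, -5:
  1·M_0 + 4·M_1 + 1·M_2 = 6(Δ_1 - Δ_0) = -84
Natural end conditions: M_0 = M_2 = 0.
Solving: M_0 = 0, M_1 = -21, M_2 = 0.
On [3, 4], s'(x) = b_1 + 2c_1·(x - 3) + 3d_1·(x - 3)² with b_1 = Δ_1 - h_1(2M_1 + M_2)/6 = 2, c_1 = M_1/2 = -21/2, d_1 = (M_2 - M_1)/(6h_1) = 7/2. So s'(4) = -17/2.

-8.5000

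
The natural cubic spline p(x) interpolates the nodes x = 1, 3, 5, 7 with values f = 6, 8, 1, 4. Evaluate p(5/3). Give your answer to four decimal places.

Put M_i = p'' at the i-th knot. Here h = (2, 2, 2) and Δ = (1, -7/2, 3/2), so the interior equations h_(i-1)·M_(i-1) + 2(h_(i-1)+h_i)·M_i + h_i·M_(i+1) = 6(Δ_i − Δ_(i-1)) read
  2·M_0 + 8·M_1 + 2·M_2 = 6(Δ_1 - Δ_0) = -27
  2·M_1 + 8·M_2 + 2·M_3 = 6(Δ_2 - Δ_1) = 30
Natural end conditions: M_0 = M_3 = 0.
Forward elimination and back-substitution give M_0 = 0, M_1 = -23/5, M_2 = 49/10, M_3 = 0.
On [1, 3], p(x) = 6 + 38/15·(x - 1) + 0·(x - 1)² - 23/60·(x - 1)³.
With (x - 1) = 2/3: p(5/3) = 3068/405.

7.5753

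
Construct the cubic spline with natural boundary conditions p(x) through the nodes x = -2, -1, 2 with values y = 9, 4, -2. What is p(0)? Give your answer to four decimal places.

0.7500

Put σ_i = p'' at the i-th knot. Here h = (1, 3) and Δ = (-5, -2), so the interior equations h_(i-1)·σ_(i-1) + 2(h_(i-1)+h_i)·σ_i + h_i·σ_(i+1) = 6(Δ_i − Δ_(i-1)) read
  1·σ_0 + 8·σ_1 + 3·σ_2 = 6(Δ_1 - Δ_0) = 18
Natural end conditions: σ_0 = σ_2 = 0.
Forward elimination and back-substitution give σ_0 = 0, σ_1 = 9/4, σ_2 = 0.
On [-1, 2], p(x) = 4 - 17/4·(x + 1) + 9/8·(x + 1)² - 1/8·(x + 1)³.
With (x + 1) = 1: p(0) = 3/4.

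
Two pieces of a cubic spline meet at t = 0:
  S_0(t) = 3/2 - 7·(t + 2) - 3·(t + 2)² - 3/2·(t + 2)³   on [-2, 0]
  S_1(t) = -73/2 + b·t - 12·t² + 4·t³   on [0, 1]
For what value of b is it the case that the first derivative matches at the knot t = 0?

-37

S_0'(t) = -7 - 6·(t + 2) - 9/2·(t + 2)², so S_0'(0) = -37. On the right, S_1'(0) = b, so b = -37.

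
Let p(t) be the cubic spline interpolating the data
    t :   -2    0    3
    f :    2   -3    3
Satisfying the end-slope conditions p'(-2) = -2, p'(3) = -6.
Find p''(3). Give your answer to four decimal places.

Write M_i for p''(x_i). With h_i = 2, 3 and divided differences Δ_i = -5/2, 2, the continuity of p' gives the tridiagonal system
  2·M_0 + 10·M_1 + 3·M_2 = 6(Δ_1 - Δ_0) = 27
Clamped end conditions give two more equations: 2h_0·M_0 + h_0·M_1 = 6(Δ_0 - p'(-2)) = -3 and h_1·M_1 + 2h_1·M_2 = 6(p'(3) - Δ_1) = -48.
Solving: M_0 = -17/4, M_1 = 7, M_2 = -23/2.

-11.5000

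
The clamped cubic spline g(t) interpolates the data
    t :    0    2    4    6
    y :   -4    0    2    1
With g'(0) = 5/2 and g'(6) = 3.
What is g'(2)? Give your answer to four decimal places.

Put M_i = g'' at the i-th knot. Here h = (2, 2, 2) and Δ = (2, 1, -1/2), so the interior equations h_(i-1)·M_(i-1) + 2(h_(i-1)+h_i)·M_i + h_i·M_(i+1) = 6(Δ_i − Δ_(i-1)) read
  2·M_0 + 8·M_1 + 2·M_2 = 6(Δ_1 - Δ_0) = -6
  2·M_1 + 8·M_2 + 2·M_3 = 6(Δ_2 - Δ_1) = -9
Clamped end conditions give two more equations: 2h_0·M_0 + h_0·M_1 = 6(Δ_0 - g'(0)) = -3 and h_2·M_2 + 2h_2·M_3 = 6(g'(6) - Δ_2) = 21.
Hence M_0 = -5/6, M_1 = 1/6, M_2 = -17/6, M_3 = 20/3.
On [2, 4], g'(t) = b_1 + 2c_1·(t - 2) + 3d_1·(t - 2)² with b_1 = Δ_1 - h_1(2M_1 + M_2)/6 = 11/6, c_1 = M_1/2 = 1/12, d_1 = (M_2 - M_1)/(6h_1) = -1/4. So g'(2) = 11/6.

1.8333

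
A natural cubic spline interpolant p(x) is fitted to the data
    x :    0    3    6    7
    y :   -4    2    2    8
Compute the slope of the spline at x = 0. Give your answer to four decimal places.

3.1724

Write M_i for p''(x_i). With h_i = 3, 3, 1 and divided differences Δ_i = 2, 0, 6, the continuity of p' gives the tridiagonal system
  3·M_0 + 12·M_1 + 3·M_2 = 6(Δ_1 - Δ_0) = -12
  3·M_1 + 8·M_2 + 1·M_3 = 6(Δ_2 - Δ_1) = 36
Natural end conditions: M_0 = M_3 = 0.
Forward elimination and back-substitution give M_0 = 0, M_1 = -68/29, M_2 = 156/29, M_3 = 0.
On [0, 3], p'(x) = b_0 + 2c_0·x + 3d_0·x² with b_0 = Δ_0 - h_0(2M_0 + M_1)/6 = 92/29, c_0 = M_0/2 = 0, d_0 = (M_1 - M_0)/(6h_0) = -34/261. So p'(0) = 92/29.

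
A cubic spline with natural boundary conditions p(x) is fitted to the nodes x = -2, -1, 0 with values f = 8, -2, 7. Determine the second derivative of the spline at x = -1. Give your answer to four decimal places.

Write M_i for p''(x_i). With h_i = 1, 1 and divided differences Δ_i = -10, 9, the continuity of p' gives the tridiagonal system
  1·M_0 + 4·M_1 + 1·M_2 = 6(Δ_1 - Δ_0) = 114
Natural end conditions: M_0 = M_2 = 0.
Hence M_0 = 0, M_1 = 57/2, M_2 = 0.

28.5000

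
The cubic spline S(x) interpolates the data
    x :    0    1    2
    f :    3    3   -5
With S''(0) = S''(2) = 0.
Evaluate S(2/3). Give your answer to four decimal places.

3.7407

Write M_i for S''(x_i). With h_i = 1, 1 and divided differences Δ_i = 0, -8, the continuity of S' gives the tridiagonal system
  1·M_0 + 4·M_1 + 1·M_2 = 6(Δ_1 - Δ_0) = -48
Natural end conditions: M_0 = M_2 = 0.
Solving the tridiagonal system: M_0 = 0, M_1 = -12, M_2 = 0.
On [0, 1], S(x) = 3 + 2·x + 0·x² - 2·x³.
With x = 2/3: S(2/3) = 101/27.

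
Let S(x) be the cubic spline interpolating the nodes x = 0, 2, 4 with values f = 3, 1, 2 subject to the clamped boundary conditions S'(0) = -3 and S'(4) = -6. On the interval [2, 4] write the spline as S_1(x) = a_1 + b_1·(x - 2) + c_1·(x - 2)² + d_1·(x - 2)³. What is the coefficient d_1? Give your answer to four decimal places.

Put σ_i = S'' at the i-th knot. Here h = (2, 2) and Δ = (-1, 1/2), so the interior equations h_(i-1)·σ_(i-1) + 2(h_(i-1)+h_i)·σ_i + h_i·σ_(i+1) = 6(Δ_i − Δ_(i-1)) read
  2·σ_0 + 8·σ_1 + 2·σ_2 = 6(Δ_1 - Δ_0) = 9
Clamped end conditions give two more equations: 2h_0·σ_0 + h_0·σ_1 = 6(Δ_0 - S'(0)) = 12 and h_1·σ_1 + 2h_1·σ_2 = 6(S'(4) - Δ_1) = -39.
Solving the tridiagonal system: σ_0 = 9/8, σ_1 = 15/4, σ_2 = -93/8.
On [2, 4], with S_1(x) = a_1 + b_1·(x - 2) + c_1·(x - 2)² + d_1·(x - 2)³: c_1 = σ_1/2 = 15/8, d_1 = (σ_2 - σ_1)/(6h_1) = -41/32, b_1 = Δ_1 - h_1(2σ_1 + σ_2)/6 = 15/8.

-1.2813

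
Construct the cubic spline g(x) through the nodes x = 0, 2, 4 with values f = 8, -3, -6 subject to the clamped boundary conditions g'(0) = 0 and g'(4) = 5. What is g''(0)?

-10

Put M_i = g'' at the i-th knot. Here h = (2, 2) and Δ = (-11/2, -3/2), so the interior equations h_(i-1)·M_(i-1) + 2(h_(i-1)+h_i)·M_i + h_i·M_(i+1) = 6(Δ_i − Δ_(i-1)) read
  2·M_0 + 8·M_1 + 2·M_2 = 6(Δ_1 - Δ_0) = 24
Clamped end conditions give two more equations: 2h_0·M_0 + h_0·M_1 = 6(Δ_0 - g'(0)) = -33 and h_1·M_1 + 2h_1·M_2 = 6(g'(4) - Δ_1) = 39.
Solving the tridiagonal system: M_0 = -10, M_1 = 7/2, M_2 = 8.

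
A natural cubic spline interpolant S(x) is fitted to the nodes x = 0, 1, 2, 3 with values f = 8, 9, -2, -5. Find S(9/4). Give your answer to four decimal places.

Write σ_i for S''(x_i). With h_i = 1, 1, 1 and divided differences Δ_i = 1, -11, -3, the continuity of S' gives the tridiagonal system
  1·σ_0 + 4·σ_1 + 1·σ_2 = 6(Δ_1 - Δ_0) = -72
  1·σ_1 + 4·σ_2 + 1·σ_3 = 6(Δ_2 - Δ_1) = 48
Natural end conditions: σ_0 = σ_3 = 0.
Hence σ_0 = 0, σ_1 = -112/5, σ_2 = 88/5, σ_3 = 0.
On [2, 3], S(x) = -2 - 133/15·(x - 2) + 44/5·(x - 2)² - 44/15·(x - 2)³.
With (x - 2) = 1/4: S(9/4) = -297/80.

-3.7125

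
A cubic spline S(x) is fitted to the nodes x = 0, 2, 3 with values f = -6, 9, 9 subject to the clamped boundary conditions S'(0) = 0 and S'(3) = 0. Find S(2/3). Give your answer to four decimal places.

Let M_i = S''(x_i). Step sizes h_i = 2, 1; slopes of the chords Δ_i = (y_(i+1) - y_i)/h_i = 15/2, 0.
  2·M_0 + 6·M_1 + 1·M_2 = 6(Δ_1 - Δ_0) = -45
Clamped end conditions give two more equations: 2h_0·M_0 + h_0·M_1 = 6(Δ_0 - S'(0)) = 45 and h_1·M_1 + 2h_1·M_2 = 6(S'(3) - Δ_1) = 0.
Hence M_0 = 75/4, M_1 = -15, M_2 = 15/2.
On [0, 2], S(x) = -6 + 0·x + 75/8·x² - 45/16·x³.
With x = 2/3: S(2/3) = -8/3.

-2.6667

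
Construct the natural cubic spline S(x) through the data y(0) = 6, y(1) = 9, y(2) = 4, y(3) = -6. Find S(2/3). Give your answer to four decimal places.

With m_i denoting the second derivative at x_i, h_i = 1, 1, 1, and Δ_i = (y_(i+1) − y_i)/h_i = 3, -5, -10:
  1·m_0 + 4·m_1 + 1·m_2 = 6(Δ_1 - Δ_0) = -48
  1·m_1 + 4·m_2 + 1·m_3 = 6(Δ_2 - Δ_1) = -30
Natural end conditions: m_0 = m_3 = 0.
Solving the tridiagonal system: m_0 = 0, m_1 = -54/5, m_2 = -24/5, m_3 = 0.
On [0, 1], S(x) = 6 + 24/5·x + 0·x² - 9/5·x³.
With x = 2/3: S(2/3) = 26/3.

8.6667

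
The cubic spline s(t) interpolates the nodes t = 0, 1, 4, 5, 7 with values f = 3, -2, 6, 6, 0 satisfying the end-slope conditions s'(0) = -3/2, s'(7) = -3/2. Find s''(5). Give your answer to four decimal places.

-3.4667

Put m_i = s'' at the i-th knot. Here h = (1, 3, 1, 2) and Δ = (-5, 8/3, 0, -3), so the interior equations h_(i-1)·m_(i-1) + 2(h_(i-1)+h_i)·m_i + h_i·m_(i+1) = 6(Δ_i − Δ_(i-1)) read
  1·m_0 + 8·m_1 + 3·m_2 = 6(Δ_1 - Δ_0) = 46
  3·m_1 + 8·m_2 + 1·m_3 = 6(Δ_2 - Δ_1) = -16
  1·m_2 + 6·m_3 + 2·m_4 = 6(Δ_3 - Δ_2) = -18
Clamped end conditions give two more equations: 2h_0·m_0 + h_0·m_1 = 6(Δ_0 - s'(0)) = -21 and h_3·m_3 + 2h_3·m_4 = 6(s'(7) - Δ_3) = 9.
Forward elimination and back-substitution give m_0 = -153/10, m_1 = 48/5, m_2 = -31/6, m_3 = -52/15, m_4 = 239/60.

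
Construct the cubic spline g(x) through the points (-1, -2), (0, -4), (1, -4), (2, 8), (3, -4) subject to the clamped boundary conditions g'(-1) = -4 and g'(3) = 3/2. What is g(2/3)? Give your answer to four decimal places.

-5.7930

Let M_i = g''(x_i). Step sizes h_i = 1, 1, 1, 1; slopes of the chords Δ_i = (y_(i+1) - y_i)/h_i = -2, 0, 12, -12.
  1·M_0 + 4·M_1 + 1·M_2 = 6(Δ_1 - Δ_0) = 12
  1·M_1 + 4·M_2 + 1·M_3 = 6(Δ_2 - Δ_1) = 72
  1·M_2 + 4·M_3 + 1·M_4 = 6(Δ_3 - Δ_2) = -144
Clamped end conditions give two more equations: 2h_0·M_0 + h_0·M_1 = 6(Δ_0 - g'(-1)) = 12 and h_3·M_3 + 2h_3·M_4 = 6(g'(3) - Δ_3) = 81.
Solving: M_0 = 575/56, M_1 = -239/28, M_2 = 287/8, M_3 = -1763/28, M_4 = 4031/56.
On [0, 1], g(x) = -4 - 351/112·x - 239/56·x² + 829/112·x³.
With x = 2/3: g(2/3) = -8759/1512.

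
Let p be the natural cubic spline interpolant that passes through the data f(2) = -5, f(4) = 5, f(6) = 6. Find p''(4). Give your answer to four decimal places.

-3.3750

With m_i denoting the second derivative at x_i, h_i = 2, 2, and Δ_i = (y_(i+1) − y_i)/h_i = 5, 1/2:
  2·m_0 + 8·m_1 + 2·m_2 = 6(Δ_1 - Δ_0) = -27
Natural end conditions: m_0 = m_2 = 0.
Solving the tridiagonal system: m_0 = 0, m_1 = -27/8, m_2 = 0.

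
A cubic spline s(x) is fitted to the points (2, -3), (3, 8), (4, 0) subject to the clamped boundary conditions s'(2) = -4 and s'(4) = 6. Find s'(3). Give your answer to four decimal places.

1.7500

Put m_i = s'' at the i-th knot. Here h = (1, 1) and Δ = (11, -8), so the interior equations h_(i-1)·m_(i-1) + 2(h_(i-1)+h_i)·m_i + h_i·m_(i+1) = 6(Δ_i − Δ_(i-1)) read
  1·m_0 + 4·m_1 + 1·m_2 = 6(Δ_1 - Δ_0) = -114
Clamped end conditions give two more equations: 2h_0·m_0 + h_0·m_1 = 6(Δ_0 - s'(2)) = 90 and h_1·m_1 + 2h_1·m_2 = 6(s'(4) - Δ_1) = 84.
Forward elimination and back-substitution give m_0 = 157/2, m_1 = -67, m_2 = 151/2.
On [3, 4], s'(x) = b_1 + 2c_1·(x - 3) + 3d_1·(x - 3)² with b_1 = Δ_1 - h_1(2m_1 + m_2)/6 = 7/4, c_1 = m_1/2 = -67/2, d_1 = (m_2 - m_1)/(6h_1) = 95/4. So s'(3) = 7/4.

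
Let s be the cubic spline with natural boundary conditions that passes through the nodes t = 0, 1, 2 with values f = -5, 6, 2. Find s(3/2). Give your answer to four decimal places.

5.4063

Put M_i = s'' at the i-th knot. Here h = (1, 1) and Δ = (11, -4), so the interior equations h_(i-1)·M_(i-1) + 2(h_(i-1)+h_i)·M_i + h_i·M_(i+1) = 6(Δ_i − Δ_(i-1)) read
  1·M_0 + 4·M_1 + 1·M_2 = 6(Δ_1 - Δ_0) = -90
Natural end conditions: M_0 = M_2 = 0.
Forward elimination and back-substitution give M_0 = 0, M_1 = -45/2, M_2 = 0.
On [1, 2], s(t) = 6 + 7/2·(t - 1) - 45/4·(t - 1)² + 15/4·(t - 1)³.
With (t - 1) = 1/2: s(3/2) = 173/32.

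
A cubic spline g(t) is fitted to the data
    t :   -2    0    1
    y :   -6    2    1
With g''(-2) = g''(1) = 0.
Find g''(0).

-5

Write M_i for g''(x_i). With h_i = 2, 1 and divided differences Δ_i = 4, -1, the continuity of g' gives the tridiagonal system
  2·M_0 + 6·M_1 + 1·M_2 = 6(Δ_1 - Δ_0) = -30
Natural end conditions: M_0 = M_2 = 0.
Forward elimination and back-substitution give M_0 = 0, M_1 = -5, M_2 = 0.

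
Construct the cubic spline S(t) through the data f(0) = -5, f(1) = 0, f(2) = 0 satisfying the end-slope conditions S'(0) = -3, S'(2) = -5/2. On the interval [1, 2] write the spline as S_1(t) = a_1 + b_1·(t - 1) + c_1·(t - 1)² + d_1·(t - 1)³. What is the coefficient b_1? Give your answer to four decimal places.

5.1250

Write M_i for S''(x_i). With h_i = 1, 1 and divided differences Δ_i = 5, 0, the continuity of S' gives the tridiagonal system
  1·M_0 + 4·M_1 + 1·M_2 = 6(Δ_1 - Δ_0) = -30
Clamped end conditions give two more equations: 2h_0·M_0 + h_0·M_1 = 6(Δ_0 - S'(0)) = 48 and h_1·M_1 + 2h_1·M_2 = 6(S'(2) - Δ_1) = -15.
Solving: M_0 = 127/4, M_1 = -31/2, M_2 = 1/4.
On [1, 2], with S_1(t) = a_1 + b_1·(t - 1) + c_1·(t - 1)² + d_1·(t - 1)³: c_1 = M_1/2 = -31/4, d_1 = (M_2 - M_1)/(6h_1) = 21/8, b_1 = Δ_1 - h_1(2M_1 + M_2)/6 = 41/8.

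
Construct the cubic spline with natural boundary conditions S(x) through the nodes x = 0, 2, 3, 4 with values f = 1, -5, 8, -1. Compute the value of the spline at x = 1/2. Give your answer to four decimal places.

-4.0054

Write m_i for S''(x_i). With h_i = 2, 1, 1 and divided differences Δ_i = -3, 13, -9, the continuity of S' gives the tridiagonal system
  2·m_0 + 6·m_1 + 1·m_2 = 6(Δ_1 - Δ_0) = 96
  1·m_1 + 4·m_2 + 1·m_3 = 6(Δ_2 - Δ_1) = -132
Natural end conditions: m_0 = m_3 = 0.
Hence m_0 = 0, m_1 = 516/23, m_2 = -888/23, m_3 = 0.
On [0, 2], S(x) = 1 - 241/23·x + 0·x² + 43/23·x³.
With x = 1/2: S(1/2) = -737/184.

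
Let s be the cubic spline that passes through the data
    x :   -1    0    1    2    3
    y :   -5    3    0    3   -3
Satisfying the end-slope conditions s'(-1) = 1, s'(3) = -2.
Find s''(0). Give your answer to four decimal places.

Put M_i = s'' at the i-th knot. Here h = (1, 1, 1, 1) and Δ = (8, -3, 3, -6), so the interior equations h_(i-1)·M_(i-1) + 2(h_(i-1)+h_i)·M_i + h_i·M_(i+1) = 6(Δ_i − Δ_(i-1)) read
  1·M_0 + 4·M_1 + 1·M_2 = 6(Δ_1 - Δ_0) = -66
  1·M_1 + 4·M_2 + 1·M_3 = 6(Δ_2 - Δ_1) = 36
  1·M_2 + 4·M_3 + 1·M_4 = 6(Δ_3 - Δ_2) = -54
Clamped end conditions give two more equations: 2h_0·M_0 + h_0·M_1 = 6(Δ_0 - s'(-1)) = 42 and h_3·M_3 + 2h_3·M_4 = 6(s'(3) - Δ_3) = 24.
Solving the tridiagonal system: M_0 = 147/4, M_1 = -63/2, M_2 = 93/4, M_3 = -51/2, M_4 = 99/4.

-31.5000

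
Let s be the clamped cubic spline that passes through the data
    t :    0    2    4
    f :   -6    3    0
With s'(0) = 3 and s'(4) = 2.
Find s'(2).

Let m_i = s''(x_i). Step sizes h_i = 2, 2; slopes of the chords Δ_i = (y_(i+1) - y_i)/h_i = 9/2, -3/2.
  2·m_0 + 8·m_1 + 2·m_2 = 6(Δ_1 - Δ_0) = -36
Clamped end conditions give two more equations: 2h_0·m_0 + h_0·m_1 = 6(Δ_0 - s'(0)) = 9 and h_1·m_1 + 2h_1·m_2 = 6(s'(4) - Δ_1) = 21.
Forward elimination and back-substitution give m_0 = 13/2, m_1 = -17/2, m_2 = 19/2.
On [2, 4], s'(t) = b_1 + 2c_1·(t - 2) + 3d_1·(t - 2)² with b_1 = Δ_1 - h_1(2m_1 + m_2)/6 = 1, c_1 = m_1/2 = -17/4, d_1 = (m_2 - m_1)/(6h_1) = 3/2. So s'(2) = 1.

1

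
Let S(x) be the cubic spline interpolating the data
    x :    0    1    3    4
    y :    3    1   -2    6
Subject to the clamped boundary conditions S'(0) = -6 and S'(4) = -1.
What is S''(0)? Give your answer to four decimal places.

16.1429

Write m_i for S''(x_i). With h_i = 1, 2, 1 and divided differences Δ_i = -2, -3/2, 8, the continuity of S' gives the tridiagonal system
  1·m_0 + 6·m_1 + 2·m_2 = 6(Δ_1 - Δ_0) = 3
  2·m_1 + 6·m_2 + 1·m_3 = 6(Δ_2 - Δ_1) = 57
Clamped end conditions give two more equations: 2h_0·m_0 + h_0·m_1 = 6(Δ_0 - S'(0)) = 24 and h_2·m_2 + 2h_2·m_3 = 6(S'(4) - Δ_2) = -54.
Forward elimination and back-substitution give m_0 = 113/7, m_1 = -58/7, m_2 = 128/7, m_3 = -253/7.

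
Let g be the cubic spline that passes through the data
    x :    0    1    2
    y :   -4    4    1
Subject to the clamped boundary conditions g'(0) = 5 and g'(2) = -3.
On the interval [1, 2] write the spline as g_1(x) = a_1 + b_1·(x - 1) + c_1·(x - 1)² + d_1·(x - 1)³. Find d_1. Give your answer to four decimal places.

6.2500

Let m_i = g''(x_i). Step sizes h_i = 1, 1; slopes of the chords Δ_i = (y_(i+1) - y_i)/h_i = 8, -3.
  1·m_0 + 4·m_1 + 1·m_2 = 6(Δ_1 - Δ_0) = -66
Clamped end conditions give two more equations: 2h_0·m_0 + h_0·m_1 = 6(Δ_0 - g'(0)) = 18 and h_1·m_1 + 2h_1·m_2 = 6(g'(2) - Δ_1) = 0.
Solving the tridiagonal system: m_0 = 43/2, m_1 = -25, m_2 = 25/2.
On [1, 2], with g_1(x) = a_1 + b_1·(x - 1) + c_1·(x - 1)² + d_1·(x - 1)³: c_1 = m_1/2 = -25/2, d_1 = (m_2 - m_1)/(6h_1) = 25/4, b_1 = Δ_1 - h_1(2m_1 + m_2)/6 = 13/4.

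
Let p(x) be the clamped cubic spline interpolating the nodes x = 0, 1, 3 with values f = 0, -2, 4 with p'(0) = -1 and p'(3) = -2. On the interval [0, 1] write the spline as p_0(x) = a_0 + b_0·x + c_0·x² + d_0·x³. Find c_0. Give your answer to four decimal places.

Let m_i = p''(x_i). Step sizes h_i = 1, 2; slopes of the chords Δ_i = (y_(i+1) - y_i)/h_i = -2, 3.
  1·m_0 + 6·m_1 + 2·m_2 = 6(Δ_1 - Δ_0) = 30
Clamped end conditions give two more equations: 2h_0·m_0 + h_0·m_1 = 6(Δ_0 - p'(0)) = -6 and h_1·m_1 + 2h_1·m_2 = 6(p'(3) - Δ_1) = -30.
Solving the tridiagonal system: m_0 = -25/3, m_1 = 32/3, m_2 = -77/6.
On [0, 1], with p_0(x) = a_0 + b_0·x + c_0·x² + d_0·x³: c_0 = m_0/2 = -25/6, d_0 = (m_1 - m_0)/(6h_0) = 19/6, b_0 = Δ_0 - h_0(2m_0 + m_1)/6 = -1.

-4.1667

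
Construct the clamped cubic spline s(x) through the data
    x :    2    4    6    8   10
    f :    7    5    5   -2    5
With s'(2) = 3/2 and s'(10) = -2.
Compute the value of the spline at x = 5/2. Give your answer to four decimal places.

Put M_i = s'' at the i-th knot. Here h = (2, 2, 2, 2) and Δ = (-1, 0, -7/2, 7/2), so the interior equations h_(i-1)·M_(i-1) + 2(h_(i-1)+h_i)·M_i + h_i·M_(i+1) = 6(Δ_i − Δ_(i-1)) read
  2·M_0 + 8·M_1 + 2·M_2 = 6(Δ_1 - Δ_0) = 6
  2·M_1 + 8·M_2 + 2·M_3 = 6(Δ_2 - Δ_1) = -21
  2·M_2 + 8·M_3 + 2·M_4 = 6(Δ_3 - Δ_2) = 42
Clamped end conditions give two more equations: 2h_0·M_0 + h_0·M_1 = 6(Δ_0 - s'(2)) = -15 and h_3·M_3 + 2h_3·M_4 = 6(s'(10) - Δ_3) = -33.
Forward elimination and back-substitution give M_0 = -625/112, M_1 = 205/56, M_2 = -97/16, M_3 = 565/56, M_4 = -1489/112.
On [2, 4], s(x) = 7 + 3/2·(x - 2) - 625/224·(x - 2)² + 345/448·(x - 2)³.
With (x - 2) = 1/2: s(5/2) = 25621/3584.

7.1487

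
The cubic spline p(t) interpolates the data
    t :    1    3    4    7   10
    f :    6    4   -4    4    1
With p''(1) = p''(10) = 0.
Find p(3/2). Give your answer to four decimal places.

6.8750

With σ_i denoting the second derivative at x_i, h_i = 2, 1, 3, 3, and Δ_i = (y_(i+1) − y_i)/h_i = -1, -8, 8/3, -1:
  2·σ_0 + 6·σ_1 + 1·σ_2 = 6(Δ_1 - Δ_0) = -42
  1·σ_1 + 8·σ_2 + 3·σ_3 = 6(Δ_2 - Δ_1) = 64
  3·σ_2 + 12·σ_3 + 3·σ_4 = 6(Δ_3 - Δ_2) = -22
Natural end conditions: σ_0 = σ_4 = 0.
Forward elimination and back-substitution give σ_0 = 0, σ_1 = -44/5, σ_2 = 54/5, σ_3 = -68/15, σ_4 = 0.
On [1, 3], p(t) = 6 + 29/15·(t - 1) + 0·(t - 1)² - 11/15·(t - 1)³.
With (t - 1) = 1/2: p(3/2) = 55/8.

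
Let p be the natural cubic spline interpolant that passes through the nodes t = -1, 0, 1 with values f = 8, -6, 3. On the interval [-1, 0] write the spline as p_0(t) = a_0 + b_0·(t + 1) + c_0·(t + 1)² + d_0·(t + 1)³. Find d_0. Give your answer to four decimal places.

Write M_i for p''(x_i). With h_i = 1, 1 and divided differences Δ_i = -14, 9, the continuity of p' gives the tridiagonal system
  1·M_0 + 4·M_1 + 1·M_2 = 6(Δ_1 - Δ_0) = 138
Natural end conditions: M_0 = M_2 = 0.
Hence M_0 = 0, M_1 = 69/2, M_2 = 0.
On [-1, 0], with p_0(t) = a_0 + b_0·(t + 1) + c_0·(t + 1)² + d_0·(t + 1)³: c_0 = M_0/2 = 0, d_0 = (M_1 - M_0)/(6h_0) = 23/4, b_0 = Δ_0 - h_0(2M_0 + M_1)/6 = -79/4.

5.7500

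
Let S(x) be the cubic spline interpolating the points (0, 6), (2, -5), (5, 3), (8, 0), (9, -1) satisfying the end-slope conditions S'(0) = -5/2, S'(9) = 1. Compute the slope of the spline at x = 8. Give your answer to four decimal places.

Write M_i for S''(x_i). With h_i = 2, 3, 3, 1 and divided differences Δ_i = -11/2, 8/3, -1, -1, the continuity of S' gives the tridiagonal system
  2·M_0 + 10·M_1 + 3·M_2 = 6(Δ_1 - Δ_0) = 49
  3·M_1 + 12·M_2 + 3·M_3 = 6(Δ_2 - Δ_1) = -22
  3·M_2 + 8·M_3 + 1·M_4 = 6(Δ_3 - Δ_2) = 0
Clamped end conditions give two more equations: 2h_0·M_0 + h_0·M_1 = 6(Δ_0 - S'(0)) = -18 and h_3·M_3 + 2h_3·M_4 = 6(S'(9) - Δ_3) = 12.
Hence M_0 = -2465/294, M_1 = 1142/147, M_2 = -584/147, M_3 = 116/147, M_4 = 824/147.
On [8, 9], S'(x) = b_3 + 2c_3·(x - 8) + 3d_3·(x - 8)² with b_3 = Δ_3 - h_3(2M_3 + M_4)/6 = -323/147, c_3 = M_3/2 = 58/147, d_3 = (M_4 - M_3)/(6h_3) = 118/147. So S'(8) = -323/147.

-2.1973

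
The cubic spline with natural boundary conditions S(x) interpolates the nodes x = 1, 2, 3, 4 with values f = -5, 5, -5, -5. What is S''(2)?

-36

Put m_i = S'' at the i-th knot. Here h = (1, 1, 1) and Δ = (10, -10, 0), so the interior equations h_(i-1)·m_(i-1) + 2(h_(i-1)+h_i)·m_i + h_i·m_(i+1) = 6(Δ_i − Δ_(i-1)) read
  1·m_0 + 4·m_1 + 1·m_2 = 6(Δ_1 - Δ_0) = -120
  1·m_1 + 4·m_2 + 1·m_3 = 6(Δ_2 - Δ_1) = 60
Natural end conditions: m_0 = m_3 = 0.
Forward elimination and back-substitution give m_0 = 0, m_1 = -36, m_2 = 24, m_3 = 0.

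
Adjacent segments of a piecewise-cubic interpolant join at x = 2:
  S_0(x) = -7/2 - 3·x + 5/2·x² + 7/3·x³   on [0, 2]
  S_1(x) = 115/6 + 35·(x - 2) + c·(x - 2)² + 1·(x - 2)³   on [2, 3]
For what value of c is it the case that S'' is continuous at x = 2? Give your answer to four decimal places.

16.5000

S_0''(x) = 5 + 14·x, so S_0''(2) = 33. On the right, S_1''(2) = 2c, so c = 33/2.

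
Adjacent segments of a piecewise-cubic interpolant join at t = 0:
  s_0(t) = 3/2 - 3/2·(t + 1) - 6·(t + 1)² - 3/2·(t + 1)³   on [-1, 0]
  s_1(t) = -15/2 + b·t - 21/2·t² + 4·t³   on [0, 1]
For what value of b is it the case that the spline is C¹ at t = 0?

-18

s_0'(t) = -3/2 - 12·(t + 1) - 9/2·(t + 1)², so s_0'(0) = -18. On the right, s_1'(0) = b, so b = -18.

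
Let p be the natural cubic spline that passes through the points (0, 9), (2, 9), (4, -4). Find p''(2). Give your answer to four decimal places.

-4.8750

Let m_i = p''(x_i). Step sizes h_i = 2, 2; slopes of the chords Δ_i = (y_(i+1) - y_i)/h_i = 0, -13/2.
  2·m_0 + 8·m_1 + 2·m_2 = 6(Δ_1 - Δ_0) = -39
Natural end conditions: m_0 = m_2 = 0.
Forward elimination and back-substitution give m_0 = 0, m_1 = -39/8, m_2 = 0.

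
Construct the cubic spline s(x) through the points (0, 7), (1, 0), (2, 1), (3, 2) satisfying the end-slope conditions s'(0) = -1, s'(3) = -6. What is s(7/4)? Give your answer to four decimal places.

-0.0156

With m_i denoting the second derivative at x_i, h_i = 1, 1, 1, and Δ_i = (y_(i+1) − y_i)/h_i = -7, 1, 1:
  1·m_0 + 4·m_1 + 1·m_2 = 6(Δ_1 - Δ_0) = 48
  1·m_1 + 4·m_2 + 1·m_3 = 6(Δ_2 - Δ_1) = 0
Clamped end conditions give two more equations: 2h_0·m_0 + h_0·m_1 = 6(Δ_0 - s'(0)) = -36 and h_2·m_2 + 2h_2·m_3 = 6(s'(3) - Δ_2) = -42.
Hence m_0 = -82/3, m_1 = 56/3, m_2 = 2/3, m_3 = -64/3.
On [1, 2], s(x) = 0 - 16/3·(x - 1) + 28/3·(x - 1)² - 3·(x - 1)³.
With (x - 1) = 3/4: s(7/4) = -1/64.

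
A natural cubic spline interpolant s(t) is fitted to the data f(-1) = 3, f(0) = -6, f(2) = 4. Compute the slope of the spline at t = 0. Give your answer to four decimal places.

Write M_i for s''(x_i). With h_i = 1, 2 and divided differences Δ_i = -9, 5, the continuity of s' gives the tridiagonal system
  1·M_0 + 6·M_1 + 2·M_2 = 6(Δ_1 - Δ_0) = 84
Natural end conditions: M_0 = M_2 = 0.
Hence M_0 = 0, M_1 = 14, M_2 = 0.
On [0, 2], s'(t) = b_1 + 2c_1·t + 3d_1·t² with b_1 = Δ_1 - h_1(2M_1 + M_2)/6 = -13/3, c_1 = M_1/2 = 7, d_1 = (M_2 - M_1)/(6h_1) = -7/6. So s'(0) = -13/3.

-4.3333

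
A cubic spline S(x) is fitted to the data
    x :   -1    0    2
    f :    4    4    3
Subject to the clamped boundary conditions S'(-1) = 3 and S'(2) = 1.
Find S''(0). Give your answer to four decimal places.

0.3333

With M_i denoting the second derivative at x_i, h_i = 1, 2, and Δ_i = (y_(i+1) − y_i)/h_i = 0, -1/2:
  1·M_0 + 6·M_1 + 2·M_2 = 6(Δ_1 - Δ_0) = -3
Clamped end conditions give two more equations: 2h_0·M_0 + h_0·M_1 = 6(Δ_0 - S'(-1)) = -18 and h_1·M_1 + 2h_1·M_2 = 6(S'(2) - Δ_1) = 9.
Forward elimination and back-substitution give M_0 = -55/6, M_1 = 1/3, M_2 = 25/12.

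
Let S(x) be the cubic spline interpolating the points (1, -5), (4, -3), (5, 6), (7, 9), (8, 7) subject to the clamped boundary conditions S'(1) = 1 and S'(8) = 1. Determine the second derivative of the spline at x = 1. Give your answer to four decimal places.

-4.8866

Put M_i = S'' at the i-th knot. Here h = (3, 1, 2, 1) and Δ = (2/3, 9, 3/2, -2), so the interior equations h_(i-1)·M_(i-1) + 2(h_(i-1)+h_i)·M_i + h_i·M_(i+1) = 6(Δ_i − Δ_(i-1)) read
  3·M_0 + 8·M_1 + 1·M_2 = 6(Δ_1 - Δ_0) = 50
  1·M_1 + 6·M_2 + 2·M_3 = 6(Δ_2 - Δ_1) = -45
  2·M_2 + 6·M_3 + 1·M_4 = 6(Δ_3 - Δ_2) = -21
Clamped end conditions give two more equations: 2h_0·M_0 + h_0·M_1 = 6(Δ_0 - S'(1)) = -2 and h_3·M_3 + 2h_3·M_4 = 6(S'(8) - Δ_3) = 18.
Hence M_0 = -3577/732, M_1 = 1111/122, M_2 = -1999/244, M_3 = -151/61, M_4 = 1249/122.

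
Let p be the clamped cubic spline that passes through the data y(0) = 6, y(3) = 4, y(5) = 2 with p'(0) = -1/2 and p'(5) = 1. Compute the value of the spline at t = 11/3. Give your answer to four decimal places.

2.8889

With σ_i denoting the second derivative at x_i, h_i = 3, 2, and Δ_i = (y_(i+1) − y_i)/h_i = -2/3, -1:
  3·σ_0 + 10·σ_1 + 2·σ_2 = 6(Δ_1 - Δ_0) = -2
Clamped end conditions give two more equations: 2h_0·σ_0 + h_0·σ_1 = 6(Δ_0 - p'(0)) = -1 and h_1·σ_1 + 2h_1·σ_2 = 6(p'(5) - Δ_1) = 12.
Solving the tridiagonal system: σ_0 = 1/3, σ_1 = -1, σ_2 = 7/2.
On [3, 5], p(t) = 4 - 3/2·(t - 3) - 1/2·(t - 3)² + 3/8·(t - 3)³.
With (t - 3) = 2/3: p(11/3) = 26/9.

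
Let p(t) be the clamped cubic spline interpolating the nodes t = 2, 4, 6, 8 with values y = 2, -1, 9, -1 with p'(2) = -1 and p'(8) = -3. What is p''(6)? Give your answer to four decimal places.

-12.0667

With σ_i denoting the second derivative at x_i, h_i = 2, 2, 2, and Δ_i = (y_(i+1) − y_i)/h_i = -3/2, 5, -5:
  2·σ_0 + 8·σ_1 + 2·σ_2 = 6(Δ_1 - Δ_0) = 39
  2·σ_1 + 8·σ_2 + 2·σ_3 = 6(Δ_2 - Δ_1) = -60
Clamped end conditions give two more equations: 2h_0·σ_0 + h_0·σ_1 = 6(Δ_0 - p'(2)) = -3 and h_2·σ_2 + 2h_2·σ_3 = 6(p'(8) - Δ_2) = 12.
Solving the tridiagonal system: σ_0 = -161/30, σ_1 = 277/30, σ_2 = -181/15, σ_3 = 271/30.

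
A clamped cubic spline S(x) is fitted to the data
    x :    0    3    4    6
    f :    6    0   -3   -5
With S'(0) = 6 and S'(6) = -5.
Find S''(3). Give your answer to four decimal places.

Let M_i = S''(x_i). Step sizes h_i = 3, 1, 2; slopes of the chords Δ_i = (y_(i+1) - y_i)/h_i = -2, -3, -1.
  3·M_0 + 8·M_1 + 1·M_2 = 6(Δ_1 - Δ_0) = -6
  1·M_1 + 6·M_2 + 2·M_3 = 6(Δ_2 - Δ_1) = 12
Clamped end conditions give two more equations: 2h_0·M_0 + h_0·M_1 = 6(Δ_0 - S'(0)) = -48 and h_2·M_2 + 2h_2·M_3 = 6(S'(6) - Δ_2) = -24.
Hence M_0 = -190/21, M_1 = 44/21, M_2 = 92/21, M_3 = -172/21.

2.0952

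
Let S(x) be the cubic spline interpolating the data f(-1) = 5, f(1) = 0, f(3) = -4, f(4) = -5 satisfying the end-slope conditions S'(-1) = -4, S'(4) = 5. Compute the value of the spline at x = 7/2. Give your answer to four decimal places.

-5.5516

Put M_i = S'' at the i-th knot. Here h = (2, 2, 1) and Δ = (-5/2, -2, -1), so the interior equations h_(i-1)·M_(i-1) + 2(h_(i-1)+h_i)·M_i + h_i·M_(i+1) = 6(Δ_i − Δ_(i-1)) read
  2·M_0 + 8·M_1 + 2·M_2 = 6(Δ_1 - Δ_0) = 3
  2·M_1 + 6·M_2 + 1·M_3 = 6(Δ_2 - Δ_1) = 6
Clamped end conditions give two more equations: 2h_0·M_0 + h_0·M_1 = 6(Δ_0 - S'(-1)) = 9 and h_2·M_2 + 2h_2·M_3 = 6(S'(4) - Δ_2) = 36.
Hence M_0 = 93/46, M_1 = 21/46, M_2 = -54/23, M_3 = 441/23.
On [3, 4], S(x) = -4 - 157/46·(x - 3) - 27/23·(x - 3)² + 165/46·(x - 3)³.
With (x - 3) = 1/2: S(7/2) = -2043/368.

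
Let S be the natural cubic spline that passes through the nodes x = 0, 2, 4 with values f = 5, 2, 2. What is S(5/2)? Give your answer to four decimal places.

Let σ_i = S''(x_i). Step sizes h_i = 2, 2; slopes of the chords Δ_i = (y_(i+1) - y_i)/h_i = -3/2, 0.
  2·σ_0 + 8·σ_1 + 2·σ_2 = 6(Δ_1 - Δ_0) = 9
Natural end conditions: σ_0 = σ_2 = 0.
Solving the tridiagonal system: σ_0 = 0, σ_1 = 9/8, σ_2 = 0.
On [2, 4], S(x) = 2 - 3/4·(x - 2) + 9/16·(x - 2)² - 3/32·(x - 2)³.
With (x - 2) = 1/2: S(5/2) = 449/256.

1.7539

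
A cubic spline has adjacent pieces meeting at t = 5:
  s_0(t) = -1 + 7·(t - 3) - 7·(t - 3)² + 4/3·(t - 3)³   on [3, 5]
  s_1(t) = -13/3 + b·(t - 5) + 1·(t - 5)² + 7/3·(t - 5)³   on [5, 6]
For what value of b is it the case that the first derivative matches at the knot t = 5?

s_0'(t) = 7 - 14·(t - 3) + 4·(t - 3)², so s_0'(5) = -5. On the right, s_1'(5) = b, so b = -5.

-5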